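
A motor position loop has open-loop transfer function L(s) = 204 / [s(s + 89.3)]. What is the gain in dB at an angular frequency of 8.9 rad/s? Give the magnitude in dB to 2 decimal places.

|j8.9 + 89.3| = √(8.9² + 89.3²) = 89.74
|j8.9| = 8.9
|L(j8.9)| = 204 / (89.74 × 8.9) = 0.25541
20 log₁₀(0.25541) = -11.855 dB

-11.86 dB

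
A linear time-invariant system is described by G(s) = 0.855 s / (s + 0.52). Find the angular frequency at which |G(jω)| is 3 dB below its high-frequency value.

For a single-pole high-pass, the −3 dB point is at the pole: ω = 0.52 rad/s.

0.52 rad/s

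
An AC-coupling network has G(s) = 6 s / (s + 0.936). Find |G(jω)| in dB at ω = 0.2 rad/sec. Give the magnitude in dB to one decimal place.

|j0.2| = 0.2
|j0.2 + 0.936| = √(0.2² + 0.936²) = 0.9571
|G(j0.2)| = 6 × 0.2 / 0.9571 = 1.2537
20 log₁₀(1.2537) = 1.96 dB

2.0 dB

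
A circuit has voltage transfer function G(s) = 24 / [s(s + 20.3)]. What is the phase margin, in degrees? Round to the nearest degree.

87°

Gain crossover: |G(jω)| = 1 at ω ≈ 1.18 rad/s.
∠G(j1.18) = −90° − arctan(1.18/20.3) ≈ -93.33°
PM = 180° + (-93.33°) = 86.67°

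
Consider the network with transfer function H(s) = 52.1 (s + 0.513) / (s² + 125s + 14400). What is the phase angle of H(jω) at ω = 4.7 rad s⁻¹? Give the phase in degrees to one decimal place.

81.4 deg

∠(j4.7 + 0.513) = arctan(4.7/0.513) = 83.77°
∠[(j4.7)² + 125(j4.7) + 14400] = ∠[14378 + j587.5] = 2.34°
∠H(j4.7) = 83.77° − 2.34° = 81.43°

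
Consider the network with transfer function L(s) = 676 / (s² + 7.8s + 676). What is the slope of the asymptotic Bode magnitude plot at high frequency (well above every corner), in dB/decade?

-40 dB/decade

With 0 zeros and 2 poles, the high-frequency asymptotic slope is 20 × (0 − 2) = -40 dB/decade.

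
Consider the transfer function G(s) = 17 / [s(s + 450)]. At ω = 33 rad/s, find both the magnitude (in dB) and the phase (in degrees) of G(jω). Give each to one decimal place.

|G| = -58.8 dB, ∠G = -94.2°

|j33 + 450| = √(33² + 450²) = 451.2
|j33| = 33
|G(j33)| = 17 / (451.2 × 33) = 0.0011417
20 log₁₀(0.0011417) = -58.85 dB
∠(j33 + 450) = arctan(33/450) = 4.19°
∠(j33) = 90.00°
∠G(j33) = − (4.19° + 90.00°) = -94.19°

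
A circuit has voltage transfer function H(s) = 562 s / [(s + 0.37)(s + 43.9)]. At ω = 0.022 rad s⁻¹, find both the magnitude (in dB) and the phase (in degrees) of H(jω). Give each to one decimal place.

|j0.022| = 0.022
|j0.022 + 0.37| = √(0.022² + 0.37²) = 0.3707
|j0.022 + 43.9| = √(0.022² + 43.9²) = 43.9
|H(j0.022)| = 562 × 0.022 / (0.3707 × 43.9) = 0.75985
20 log₁₀(0.75985) = -2.39 dB
∠(j0.022) = 90.00°
∠(j0.022 + 0.37) = arctan(0.022/0.37) = 3.40°
∠(j0.022 + 43.9) = arctan(0.022/43.9) = 0.03°
∠H(j0.022) = 90.00° − (3.40° + 0.03°) = 86.57°

|H| = -2.4 dB, ∠H = 86.6 deg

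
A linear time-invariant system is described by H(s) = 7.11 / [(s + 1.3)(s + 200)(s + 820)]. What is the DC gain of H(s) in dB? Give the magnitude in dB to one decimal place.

H(0) = 7.11 / (1.3 × 200 × 820) = 3.3349e-05
20 log₁₀(3.3349e-05) = -89.54 dB

-89.5 dB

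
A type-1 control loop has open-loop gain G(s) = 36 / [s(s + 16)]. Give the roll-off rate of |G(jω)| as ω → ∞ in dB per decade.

-40 dB/decade

With 0 zeros and 2 poles, the high-frequency asymptotic slope is 20 × (0 − 2) = -40 dB/decade.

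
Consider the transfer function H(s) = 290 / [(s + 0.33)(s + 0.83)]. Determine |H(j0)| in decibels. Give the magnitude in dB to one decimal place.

60.5 dB

H(0) = 290 / (0.33 × 0.83) = 1058.8
20 log₁₀(1058.8) = 60.50 dB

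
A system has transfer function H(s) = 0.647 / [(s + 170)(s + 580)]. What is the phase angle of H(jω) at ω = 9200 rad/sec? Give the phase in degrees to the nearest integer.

-175 deg

∠(j9200 + 170) = arctan(9200/170) = 88.94°
∠(j9200 + 580) = arctan(9200/580) = 86.39°
∠H(j9200) = − (88.94° + 86.39°) = -175.33°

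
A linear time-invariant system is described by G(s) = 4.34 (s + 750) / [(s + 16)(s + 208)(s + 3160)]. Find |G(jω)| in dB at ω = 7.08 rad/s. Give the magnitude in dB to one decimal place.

-71.0 dB

|j7.08 + 750| = √(7.08² + 750²) = 750
|j7.08 + 16| = √(7.08² + 16²) = 17.5
|j7.08 + 208| = √(7.08² + 208²) = 208.1
|j7.08 + 3160| = √(7.08² + 3160²) = 3160
|G(j7.08)| = 4.34 × 750 / (17.5 × 208.1 × 3160) = 0.00028289
20 log₁₀(0.00028289) = -70.97 dB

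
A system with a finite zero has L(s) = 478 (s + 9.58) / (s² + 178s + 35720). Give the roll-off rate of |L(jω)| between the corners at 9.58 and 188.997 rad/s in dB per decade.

In this band the factors already past their corner are: zero at 9.58; net slope = 20 dB/decade.

20 dB/decade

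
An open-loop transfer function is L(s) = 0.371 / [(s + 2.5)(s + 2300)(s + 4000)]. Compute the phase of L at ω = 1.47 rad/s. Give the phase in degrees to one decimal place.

-30.5 deg

∠(j1.47 + 2.5) = arctan(1.47/2.5) = 30.46°
∠(j1.47 + 2300) = arctan(1.47/2300) = 0.04°
∠(j1.47 + 4000) = arctan(1.47/4000) = 0.02°
∠L(j1.47) = − (30.46° + 0.04° + 0.02°) = -30.51°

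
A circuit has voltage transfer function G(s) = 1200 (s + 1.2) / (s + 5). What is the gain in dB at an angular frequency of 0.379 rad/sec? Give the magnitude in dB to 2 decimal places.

49.58 dB

|j0.379 + 1.2| = √(0.379² + 1.2²) = 1.258
|j0.379 + 5| = √(0.379² + 5²) = 5.014
|G(j0.379)| = 1200 × 1.258 / 5.014 = 301.16
20 log₁₀(301.16) = 49.576 dB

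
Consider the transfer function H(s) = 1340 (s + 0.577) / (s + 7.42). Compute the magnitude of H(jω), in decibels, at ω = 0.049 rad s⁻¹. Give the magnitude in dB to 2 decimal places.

|j0.049 + 0.577| = √(0.049² + 0.577²) = 0.5791
|j0.049 + 7.42| = √(0.049² + 7.42²) = 7.42
|H(j0.049)| = 1340 × 0.5791 / 7.42 = 104.57
20 log₁₀(104.57) = 40.389 dB

40.39 dB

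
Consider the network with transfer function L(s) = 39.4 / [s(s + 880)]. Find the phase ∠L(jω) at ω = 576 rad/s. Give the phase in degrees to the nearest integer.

∠(j576 + 880) = arctan(576/880) = 33.21°
∠(j576) = 90.00°
∠L(j576) = − (33.21° + 90.00°) = -123.21°

-123°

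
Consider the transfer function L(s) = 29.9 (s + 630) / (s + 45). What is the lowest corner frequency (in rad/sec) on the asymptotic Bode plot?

45 rad/sec

Break frequencies occur at each pole and zero magnitude: 45 rad/sec, 630 rad/sec.
The lowest is 45 rad/sec.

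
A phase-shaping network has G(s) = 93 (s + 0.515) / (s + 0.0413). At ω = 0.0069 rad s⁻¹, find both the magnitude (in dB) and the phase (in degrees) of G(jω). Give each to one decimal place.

|j0.0069 + 0.515| = √(0.0069² + 0.515²) = 0.515
|j0.0069 + 0.0413| = √(0.0069² + 0.0413²) = 0.04187
|G(j0.0069)| = 93 × 0.515 / 0.04187 = 1143.9
20 log₁₀(1143.9) = 61.17 dB
∠(j0.0069 + 0.515) = arctan(0.0069/0.515) = 0.77°
∠(j0.0069 + 0.0413) = arctan(0.0069/0.0413) = 9.48°
∠G(j0.0069) = 0.77° − 9.48° = -8.72°

|G| = 61.2 dB, ∠G = -8.7°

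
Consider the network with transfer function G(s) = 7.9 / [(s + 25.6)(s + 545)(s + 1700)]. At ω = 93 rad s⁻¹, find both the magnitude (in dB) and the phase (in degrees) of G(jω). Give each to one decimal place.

|j93 + 25.6| = √(93² + 25.6²) = 96.46
|j93 + 545| = √(93² + 545²) = 552.9
|j93 + 1700| = √(93² + 1700²) = 1703
|G(j93)| = 7.9 / (96.46 × 552.9 × 1703) = 8.7008e-08
20 log₁₀(8.7008e-08) = -141.21 dB
∠(j93 + 25.6) = arctan(93/25.6) = 74.61°
∠(j93 + 545) = arctan(93/545) = 9.68°
∠(j93 + 1700) = arctan(93/1700) = 3.13°
∠G(j93) = − (74.61° + 9.68° + 3.13°) = -87.42°

|G| = -141.2 dB, ∠G = -87.4°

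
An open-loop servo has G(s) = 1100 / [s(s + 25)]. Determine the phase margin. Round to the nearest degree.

Gain crossover: |G(jω)| = 1 at ω ≈ 28.8 rad/sec.
∠G(j28.8) = −90° − arctan(28.8/25) ≈ -139.07°
PM = 180° + (-139.07°) = 40.93°

41°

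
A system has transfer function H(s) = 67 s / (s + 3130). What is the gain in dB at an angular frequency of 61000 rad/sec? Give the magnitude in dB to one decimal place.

|j61000| = 6.1e+04
|j61000 + 3130| = √(61000² + 3130²) = 6.108e+04
|H(j61000)| = 67 × 6.1e+04 / 6.108e+04 = 66.912
20 log₁₀(66.912) = 36.51 dB

36.5 dB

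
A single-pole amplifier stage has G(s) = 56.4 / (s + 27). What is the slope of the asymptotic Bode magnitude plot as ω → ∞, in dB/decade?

-20 dB/decade

With 0 zeros and 1 pole, the high-frequency asymptotic slope is 20 × (0 − 1) = -20 dB/decade.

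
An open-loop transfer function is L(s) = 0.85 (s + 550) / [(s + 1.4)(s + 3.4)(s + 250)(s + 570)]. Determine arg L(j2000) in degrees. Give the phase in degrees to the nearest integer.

-262 deg

∠(j2000 + 550) = arctan(2000/550) = 74.62°
∠(j2000 + 1.4) = arctan(2000/1.4) = 89.96°
∠(j2000 + 3.4) = arctan(2000/3.4) = 89.90°
∠(j2000 + 250) = arctan(2000/250) = 82.87°
∠(j2000 + 570) = arctan(2000/570) = 74.09°
∠L(j2000) = 74.62° − (89.96° + 89.90° + 82.87° + 74.09°) = -262.21°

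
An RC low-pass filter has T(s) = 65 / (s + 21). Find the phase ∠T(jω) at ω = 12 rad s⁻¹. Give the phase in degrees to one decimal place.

-29.7°

∠(j12 + 21) = arctan(12/21) = 29.74°
∠T(j12) = −29.74° = -29.74°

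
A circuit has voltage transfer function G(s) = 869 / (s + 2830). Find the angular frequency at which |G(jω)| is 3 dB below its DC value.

For a single-pole low-pass, the −3 dB point is at the pole: ω = 2830 rad/s.

2830 rad/s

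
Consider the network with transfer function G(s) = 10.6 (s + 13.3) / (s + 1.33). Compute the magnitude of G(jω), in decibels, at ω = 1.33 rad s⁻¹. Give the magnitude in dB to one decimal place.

37.5 dB

|j1.33 + 13.3| = √(1.33² + 13.3²) = 13.37
|j1.33 + 1.33| = √(1.33² + 1.33²) = 1.881
|G(j1.33)| = 10.6 × 13.37 / 1.881 = 75.327
20 log₁₀(75.327) = 37.54 dB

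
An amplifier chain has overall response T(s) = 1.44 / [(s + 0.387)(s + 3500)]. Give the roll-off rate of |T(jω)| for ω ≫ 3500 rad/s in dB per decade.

-40 dB/decade

With 0 zeros and 2 poles, the high-frequency asymptotic slope is 20 × (0 − 2) = -40 dB/decade.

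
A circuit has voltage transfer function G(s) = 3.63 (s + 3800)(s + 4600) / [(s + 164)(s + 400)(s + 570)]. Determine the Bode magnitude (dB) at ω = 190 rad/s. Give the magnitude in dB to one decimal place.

|j190 + 3800| = √(190² + 3800²) = 3805
|j190 + 4600| = √(190² + 4600²) = 4604
|j190 + 164| = √(190² + 164²) = 251
|j190 + 400| = √(190² + 400²) = 442.8
|j190 + 570| = √(190² + 570²) = 600.8
|G(j190)| = 3.63 × 3805 × 4604 / (251 × 442.8 × 600.8) = 0.95216
20 log₁₀(0.95216) = -0.43 dB

-0.4 dB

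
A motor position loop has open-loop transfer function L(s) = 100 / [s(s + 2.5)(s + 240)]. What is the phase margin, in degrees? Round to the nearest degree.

86°

Gain crossover: |L(jω)| = 1 at ω ≈ 0.166 rad/s.
∠L(j0.166) = −90° − arctan(0.166/2.5) − arctan(0.166/240) ≈ -93.85°
PM = 180° + (-93.85°) = 86.15°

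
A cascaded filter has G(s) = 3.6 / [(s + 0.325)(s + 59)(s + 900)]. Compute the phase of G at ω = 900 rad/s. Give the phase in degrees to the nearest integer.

-221 deg

∠(j900 + 0.325) = arctan(900/0.325) = 89.98°
∠(j900 + 59) = arctan(900/59) = 86.25°
∠(j900 + 900) = arctan(900/900) = 45.00°
∠G(j900) = − (89.98° + 86.25° + 45.00°) = -221.23°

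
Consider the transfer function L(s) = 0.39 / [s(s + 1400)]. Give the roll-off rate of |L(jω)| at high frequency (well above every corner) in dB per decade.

-40 dB/decade

With 0 zeros and 2 poles, the high-frequency asymptotic slope is 20 × (0 − 2) = -40 dB/decade.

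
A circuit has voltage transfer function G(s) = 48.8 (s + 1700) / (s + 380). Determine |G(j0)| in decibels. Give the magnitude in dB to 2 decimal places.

G(0) = 48.8 × 1700 / 380 = 218.32
20 log₁₀(218.32) = 46.782 dB

46.78 dB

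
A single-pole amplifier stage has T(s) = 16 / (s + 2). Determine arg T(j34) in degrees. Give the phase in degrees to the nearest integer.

∠(j34 + 2) = arctan(34/2) = 86.63°
∠T(j34) = −86.63° = -86.63°

-87°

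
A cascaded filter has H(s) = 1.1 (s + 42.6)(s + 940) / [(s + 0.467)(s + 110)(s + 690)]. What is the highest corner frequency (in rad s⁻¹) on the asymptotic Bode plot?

940 rad s⁻¹

Break frequencies occur at each pole and zero magnitude: 0.467 rad s⁻¹, 42.6 rad s⁻¹, 110 rad s⁻¹, 690 rad s⁻¹, 940 rad s⁻¹.
The highest is 940 rad s⁻¹.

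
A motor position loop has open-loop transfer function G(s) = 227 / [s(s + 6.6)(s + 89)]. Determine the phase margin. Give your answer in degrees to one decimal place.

86.4 deg

Gain crossover: |G(jω)| = 1 at ω ≈ 0.386 rad/s.
∠G(j0.386) = −90° − arctan(0.386/6.6) − arctan(0.386/89) ≈ -93.59°
PM = 180° + (-93.59°) = 86.41°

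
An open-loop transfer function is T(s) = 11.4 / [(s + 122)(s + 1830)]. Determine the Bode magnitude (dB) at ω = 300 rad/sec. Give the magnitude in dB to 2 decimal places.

|j300 + 122| = √(300² + 122²) = 323.9
|j300 + 1830| = √(300² + 1830²) = 1854
|T(j300)| = 11.4 / (323.9 × 1854) = 1.8982e-05
20 log₁₀(1.8982e-05) = -94.433 dB

-94.43 dB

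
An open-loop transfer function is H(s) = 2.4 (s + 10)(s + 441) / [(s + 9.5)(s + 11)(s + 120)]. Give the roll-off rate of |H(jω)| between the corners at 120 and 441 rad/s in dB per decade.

In this band the factors already past their corner are: zero at 10, pole at 9.5, pole at 11, pole at 120; net slope = -40 dB/decade.

-40 dB/decade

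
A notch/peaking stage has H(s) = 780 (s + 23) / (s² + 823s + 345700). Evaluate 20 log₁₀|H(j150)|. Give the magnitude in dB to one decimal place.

|j150 + 23| = √(150² + 23²) = 151.8
|(j150)² + 823(j150) + 345700| = |3.232e+05 + j1.2345e+05| = 3.46e+05
|H(j150)| = 780 × 151.8 / 3.46e+05 = 0.34213
20 log₁₀(0.34213) = -9.32 dB

-9.3 dB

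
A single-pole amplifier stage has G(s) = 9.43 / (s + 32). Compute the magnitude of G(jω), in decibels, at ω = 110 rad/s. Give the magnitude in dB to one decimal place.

-21.7 dB

|j110 + 32| = √(110² + 32²) = 114.6
|G(j110)| = 9.43 / 114.6 = 0.082315
20 log₁₀(0.082315) = -21.69 dB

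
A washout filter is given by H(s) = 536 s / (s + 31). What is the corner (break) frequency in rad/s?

The single real pole at s = −31 gives a corner at ω = 31 rad/s.

31 rad/s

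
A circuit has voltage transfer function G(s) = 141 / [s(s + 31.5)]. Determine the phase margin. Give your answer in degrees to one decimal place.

Gain crossover: |G(jω)| = 1 at ω ≈ 4.43 rad s⁻¹.
∠G(j4.43) = −90° − arctan(4.43/31.5) ≈ -98.01°
PM = 180° + (-98.01°) = 81.99°

82.0°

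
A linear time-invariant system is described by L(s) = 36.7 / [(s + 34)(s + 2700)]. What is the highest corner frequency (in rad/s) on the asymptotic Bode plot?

Break frequencies occur at each pole and zero magnitude: 34 rad/s, 2700 rad/s.
The highest is 2700 rad/s.

2700 rad/s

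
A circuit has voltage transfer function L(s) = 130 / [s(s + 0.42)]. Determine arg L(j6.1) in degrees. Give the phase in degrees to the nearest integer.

-176°

∠(j6.1 + 0.42) = arctan(6.1/0.42) = 86.06°
∠(j6.1) = 90.00°
∠L(j6.1) = − (86.06° + 90.00°) = -176.06°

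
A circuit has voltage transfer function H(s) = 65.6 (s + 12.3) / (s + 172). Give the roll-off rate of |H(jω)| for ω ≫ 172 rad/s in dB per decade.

With 1 zero and 1 pole, the high-frequency asymptotic slope is 20 × (1 − 1) = 0 dB/decade.

0 dB/decade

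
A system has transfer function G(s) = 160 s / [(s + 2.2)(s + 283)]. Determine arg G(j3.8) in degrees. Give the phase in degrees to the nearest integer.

29°

∠(j3.8) = 90.00°
∠(j3.8 + 2.2) = arctan(3.8/2.2) = 59.93°
∠(j3.8 + 283) = arctan(3.8/283) = 0.77°
∠G(j3.8) = 90.00° − (59.93° + 0.77°) = 29.30°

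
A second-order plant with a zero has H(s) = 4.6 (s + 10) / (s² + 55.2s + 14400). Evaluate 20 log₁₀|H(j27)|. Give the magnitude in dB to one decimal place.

|j27 + 10| = √(27² + 10²) = 28.79
|(j27)² + 55.2(j27) + 14400| = |13671 + j1490.4| = 1.375e+04
|H(j27)| = 4.6 × 28.79 / 1.375e+04 = 0.009631
20 log₁₀(0.009631) = -40.33 dB

-40.3 dB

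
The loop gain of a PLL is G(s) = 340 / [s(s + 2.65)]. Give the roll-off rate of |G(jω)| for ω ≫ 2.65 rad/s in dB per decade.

With 0 zeros and 2 poles, the high-frequency asymptotic slope is 20 × (0 − 2) = -40 dB/decade.

-40 dB/decade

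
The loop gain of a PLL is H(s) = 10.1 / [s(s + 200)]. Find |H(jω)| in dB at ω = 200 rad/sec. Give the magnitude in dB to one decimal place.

|j200 + 200| = √(200² + 200²) = 282.8
|j200| = 200
|H(j200)| = 10.1 / (282.8 × 200) = 0.00017854
20 log₁₀(0.00017854) = -74.97 dB

-75.0 dB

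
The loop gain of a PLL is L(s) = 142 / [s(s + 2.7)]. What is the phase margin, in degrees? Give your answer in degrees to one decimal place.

Gain crossover: |L(jω)| = 1 at ω ≈ 11.8 rad/s.
∠L(j11.8) = −90° − arctan(11.8/2.7) ≈ -167.07°
PM = 180° + (-167.07°) = 12.93°

12.9°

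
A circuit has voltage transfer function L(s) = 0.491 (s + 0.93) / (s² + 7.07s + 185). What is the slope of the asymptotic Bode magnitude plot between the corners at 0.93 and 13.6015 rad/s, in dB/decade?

In this band the factors already past their corner are: zero at 0.93; net slope = 20 dB/decade.

20 dB/decade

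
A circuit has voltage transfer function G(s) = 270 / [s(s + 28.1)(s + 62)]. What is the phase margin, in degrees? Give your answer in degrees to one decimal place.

89.5 deg

Gain crossover: |G(jω)| = 1 at ω ≈ 0.155 rad/s.
∠G(j0.155) = −90° − arctan(0.155/28.1) − arctan(0.155/62) ≈ -90.46°
PM = 180° + (-90.46°) = 89.54°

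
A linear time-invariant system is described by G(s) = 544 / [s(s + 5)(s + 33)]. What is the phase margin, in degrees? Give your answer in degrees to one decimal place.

Gain crossover: |G(jω)| = 1 at ω ≈ 2.85 rad/sec.
∠G(j2.85) = −90° − arctan(2.85/5) − arctan(2.85/33) ≈ -124.65°
PM = 180° + (-124.65°) = 55.35°

55.4°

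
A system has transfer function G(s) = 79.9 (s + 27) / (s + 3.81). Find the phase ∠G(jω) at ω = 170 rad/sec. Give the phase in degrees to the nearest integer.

∠(j170 + 27) = arctan(170/27) = 80.98°
∠(j170 + 3.81) = arctan(170/3.81) = 88.72°
∠G(j170) = 80.98° − 88.72° = -7.74°

-8 deg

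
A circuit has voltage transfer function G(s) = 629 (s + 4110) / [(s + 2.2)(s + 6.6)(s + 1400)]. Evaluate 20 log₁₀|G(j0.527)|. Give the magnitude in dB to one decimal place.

41.8 dB

|j0.527 + 4110| = √(0.527² + 4110²) = 4110
|j0.527 + 2.2| = √(0.527² + 2.2²) = 2.262
|j0.527 + 6.6| = √(0.527² + 6.6²) = 6.621
|j0.527 + 1400| = √(0.527² + 1400²) = 1400
|G(j0.527)| = 629 × 4110 / (2.262 × 6.621 × 1400) = 123.28
20 log₁₀(123.28) = 41.82 dB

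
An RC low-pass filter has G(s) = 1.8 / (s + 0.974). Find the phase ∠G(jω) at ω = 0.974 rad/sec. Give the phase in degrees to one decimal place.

∠(j0.974 + 0.974) = arctan(0.974/0.974) = 45.00°
∠G(j0.974) = −45.00° = -45.00°

-45.0°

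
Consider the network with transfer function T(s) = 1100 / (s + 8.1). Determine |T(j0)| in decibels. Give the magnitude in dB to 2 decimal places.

42.66 dB

T(0) = 1100 / 8.1 = 135.8
20 log₁₀(135.8) = 42.658 dB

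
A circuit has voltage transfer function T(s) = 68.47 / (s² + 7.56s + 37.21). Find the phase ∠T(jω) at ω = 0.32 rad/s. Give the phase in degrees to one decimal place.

∠[(j0.32)² + 7.56(j0.32) + 37.21] = ∠[37.108 + j2.4192] = 3.73°
∠T(j0.32) = −3.73° = -3.73°

-3.7 deg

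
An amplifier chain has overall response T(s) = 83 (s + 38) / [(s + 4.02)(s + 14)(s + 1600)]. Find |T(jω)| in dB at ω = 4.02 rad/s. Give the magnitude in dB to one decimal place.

|j4.02 + 38| = √(4.02² + 38²) = 38.21
|j4.02 + 4.02| = √(4.02² + 4.02²) = 5.685
|j4.02 + 14| = √(4.02² + 14²) = 14.57
|j4.02 + 1600| = √(4.02² + 1600²) = 1600
|T(j4.02)| = 83 × 38.21 / (5.685 × 14.57 × 1600) = 0.023938
20 log₁₀(0.023938) = -32.42 dB

-32.4 dB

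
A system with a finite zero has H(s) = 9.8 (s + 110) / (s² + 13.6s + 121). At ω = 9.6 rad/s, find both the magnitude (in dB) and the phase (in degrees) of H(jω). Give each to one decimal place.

|H| = 18.2 dB, ∠H = -72.6°

|j9.6 + 110| = √(9.6² + 110²) = 110.4
|(j9.6)² + 13.6(j9.6) + 121| = |28.84 + j130.56| = 133.7
|H(j9.6)| = 9.8 × 110.4 / 133.7 = 8.093
20 log₁₀(8.093) = 18.16 dB
∠(j9.6 + 110) = arctan(9.6/110) = 4.99°
∠[(j9.6)² + 13.6(j9.6) + 121] = ∠[28.84 + j130.56] = 77.54°
∠H(j9.6) = 4.99° − 77.54° = -72.56°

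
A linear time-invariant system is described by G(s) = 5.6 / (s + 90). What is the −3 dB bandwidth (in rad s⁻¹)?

For a single-pole low-pass, the −3 dB point is at the pole: ω = 90 rad s⁻¹.

90 rad s⁻¹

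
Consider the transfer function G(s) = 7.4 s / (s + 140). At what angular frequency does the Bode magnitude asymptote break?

140 rad s⁻¹

The single real pole at s = −140 gives a corner at ω = 140 rad s⁻¹.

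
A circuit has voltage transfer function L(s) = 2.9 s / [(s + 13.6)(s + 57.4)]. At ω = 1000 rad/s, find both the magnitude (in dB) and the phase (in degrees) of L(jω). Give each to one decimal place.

|L| = -50.8 dB, ∠L = -85.9°

|j1000| = 1000
|j1000 + 13.6| = √(1000² + 13.6²) = 1000
|j1000 + 57.4| = √(1000² + 57.4²) = 1002
|L(j1000)| = 2.9 × 1000 / (1000 × 1002) = 0.002895
20 log₁₀(0.002895) = -50.77 dB
∠(j1000) = 90.00°
∠(j1000 + 13.6) = arctan(1000/13.6) = 89.22°
∠(j1000 + 57.4) = arctan(1000/57.4) = 86.71°
∠L(j1000) = 90.00° − (89.22° + 86.71°) = -85.94°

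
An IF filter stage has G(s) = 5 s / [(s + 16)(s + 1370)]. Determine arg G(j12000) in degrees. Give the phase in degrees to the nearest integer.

-83 deg

∠(j12000) = 90.00°
∠(j12000 + 16) = arctan(12000/16) = 89.92°
∠(j12000 + 1370) = arctan(12000/1370) = 83.49°
∠G(j12000) = 90.00° − (89.92° + 83.49°) = -83.41°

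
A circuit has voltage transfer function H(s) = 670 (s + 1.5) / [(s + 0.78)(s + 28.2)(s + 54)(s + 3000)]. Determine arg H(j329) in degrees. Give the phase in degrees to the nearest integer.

∠(j329 + 1.5) = arctan(329/1.5) = 89.74°
∠(j329 + 0.78) = arctan(329/0.78) = 89.86°
∠(j329 + 28.2) = arctan(329/28.2) = 85.10°
∠(j329 + 54) = arctan(329/54) = 80.68°
∠(j329 + 3000) = arctan(329/3000) = 6.26°
∠H(j329) = 89.74° − (89.86° + 85.10° + 80.68° + 6.26°) = -172.16°

-172°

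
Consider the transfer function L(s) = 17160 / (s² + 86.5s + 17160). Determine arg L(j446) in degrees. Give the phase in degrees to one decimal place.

∠[(j446)² + 86.5(j446) + 17160] = ∠[-1.8176e+05 + j38579] = 168.02°
∠L(j446) = −168.02° = -168.02°

-168.0 deg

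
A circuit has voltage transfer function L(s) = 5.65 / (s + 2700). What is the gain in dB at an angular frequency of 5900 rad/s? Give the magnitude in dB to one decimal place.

-61.2 dB

|j5900 + 2700| = √(5900² + 2700²) = 6488
|L(j5900)| = 5.65 / 6488 = 0.00087078
20 log₁₀(0.00087078) = -61.20 dB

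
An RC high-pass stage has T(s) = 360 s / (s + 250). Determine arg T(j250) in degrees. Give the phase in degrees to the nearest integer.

45 deg

∠(j250) = 90.00°
∠(j250 + 250) = arctan(250/250) = 45.00°
∠T(j250) = 90.00° − 45.00° = 45.00°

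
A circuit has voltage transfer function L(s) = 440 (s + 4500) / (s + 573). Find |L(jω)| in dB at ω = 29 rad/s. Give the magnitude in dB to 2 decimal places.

70.76 dB

|j29 + 4500| = √(29² + 4500²) = 4500
|j29 + 573| = √(29² + 573²) = 573.7
|L(j29)| = 440 × 4500 / 573.7 = 3451.2
20 log₁₀(3451.2) = 70.759 dB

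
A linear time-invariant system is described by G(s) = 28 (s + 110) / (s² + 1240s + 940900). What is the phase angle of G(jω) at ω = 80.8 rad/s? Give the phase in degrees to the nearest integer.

30 deg

∠(j80.8 + 110) = arctan(80.8/110) = 36.30°
∠[(j80.8)² + 1240(j80.8) + 940900] = ∠[9.3437e+05 + j1.0019e+05] = 6.12°
∠G(j80.8) = 36.30° − 6.12° = 30.18°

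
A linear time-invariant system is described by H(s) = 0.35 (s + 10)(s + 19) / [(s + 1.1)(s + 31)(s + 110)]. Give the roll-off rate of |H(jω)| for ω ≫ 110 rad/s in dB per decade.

With 2 zeros and 3 poles, the high-frequency asymptotic slope is 20 × (2 − 3) = -20 dB/decade.

-20 dB/decade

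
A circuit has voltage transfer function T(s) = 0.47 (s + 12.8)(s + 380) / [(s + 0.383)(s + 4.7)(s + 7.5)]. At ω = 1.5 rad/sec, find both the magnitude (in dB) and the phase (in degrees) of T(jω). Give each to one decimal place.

|j1.5 + 12.8| = √(1.5² + 12.8²) = 12.89
|j1.5 + 380| = √(1.5² + 380²) = 380
|j1.5 + 0.383| = √(1.5² + 0.383²) = 1.548
|j1.5 + 4.7| = √(1.5² + 4.7²) = 4.934
|j1.5 + 7.5| = √(1.5² + 7.5²) = 7.649
|T(j1.5)| = 0.47 × 12.89 × 380 / (1.548 × 4.934 × 7.649) = 39.401
20 log₁₀(39.401) = 31.91 dB
∠(j1.5 + 12.8) = arctan(1.5/12.8) = 6.68°
∠(j1.5 + 380) = arctan(1.5/380) = 0.23°
∠(j1.5 + 0.383) = arctan(1.5/0.383) = 75.68°
∠(j1.5 + 4.7) = arctan(1.5/4.7) = 17.70°
∠(j1.5 + 7.5) = arctan(1.5/7.5) = 11.31°
∠T(j1.5) = 6.68° + 0.23° − (75.68° + 17.70° + 11.31°) = -97.78°

|T| = 31.9 dB, ∠T = -97.8°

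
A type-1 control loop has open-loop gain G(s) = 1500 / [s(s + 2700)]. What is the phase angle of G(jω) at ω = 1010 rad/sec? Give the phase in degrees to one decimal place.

∠(j1010 + 2700) = arctan(1010/2700) = 20.51°
∠(j1010) = 90.00°
∠G(j1010) = − (20.51° + 90.00°) = -110.51°

-110.5°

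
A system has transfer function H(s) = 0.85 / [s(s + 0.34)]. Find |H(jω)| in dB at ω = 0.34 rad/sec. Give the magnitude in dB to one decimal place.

14.3 dB

|j0.34 + 0.34| = √(0.34² + 0.34²) = 0.4808
|j0.34| = 0.34
|H(j0.34)| = 0.85 / (0.4808 × 0.34) = 5.1993
20 log₁₀(5.1993) = 14.32 dB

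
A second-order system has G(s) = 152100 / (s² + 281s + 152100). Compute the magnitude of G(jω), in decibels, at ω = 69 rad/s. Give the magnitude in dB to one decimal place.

0.2 dB

|(j69)² + 281(j69) + 152100| = |1.4734e+05 + j19389| = 1.486e+05
|G(j69)| = 152100 / 1.486e+05 = 1.0235
20 log₁₀(1.0235) = 0.20 dB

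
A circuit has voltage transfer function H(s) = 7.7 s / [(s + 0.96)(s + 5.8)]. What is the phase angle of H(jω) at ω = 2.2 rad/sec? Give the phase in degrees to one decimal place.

∠(j2.2) = 90.00°
∠(j2.2 + 0.96) = arctan(2.2/0.96) = 66.43°
∠(j2.2 + 5.8) = arctan(2.2/5.8) = 20.77°
∠H(j2.2) = 90.00° − (66.43° + 20.77°) = 2.80°

2.8°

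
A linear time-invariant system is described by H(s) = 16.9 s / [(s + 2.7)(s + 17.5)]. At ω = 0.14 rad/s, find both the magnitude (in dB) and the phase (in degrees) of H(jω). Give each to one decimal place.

|j0.14| = 0.14
|j0.14 + 2.7| = √(0.14² + 2.7²) = 2.704
|j0.14 + 17.5| = √(0.14² + 17.5²) = 17.5
|H(j0.14)| = 16.9 × 0.14 / (2.704 × 17.5) = 0.050005
20 log₁₀(0.050005) = -26.02 dB
∠(j0.14) = 90.00°
∠(j0.14 + 2.7) = arctan(0.14/2.7) = 2.97°
∠(j0.14 + 17.5) = arctan(0.14/17.5) = 0.46°
∠H(j0.14) = 90.00° − (2.97° + 0.46°) = 86.57°

|H| = -26.0 dB, ∠H = 86.6°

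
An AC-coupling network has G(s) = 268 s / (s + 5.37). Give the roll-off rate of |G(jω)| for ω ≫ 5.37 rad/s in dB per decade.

With 1 zero and 1 pole, the high-frequency asymptotic slope is 20 × (1 − 1) = 0 dB/decade.

0 dB/decade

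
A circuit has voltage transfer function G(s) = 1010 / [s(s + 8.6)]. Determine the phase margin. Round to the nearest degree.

Gain crossover: |G(jω)| = 1 at ω ≈ 31.2 rad s⁻¹.
∠G(j31.2) = −90° − arctan(31.2/8.6) ≈ -164.59°
PM = 180° + (-164.59°) = 15.41°

15°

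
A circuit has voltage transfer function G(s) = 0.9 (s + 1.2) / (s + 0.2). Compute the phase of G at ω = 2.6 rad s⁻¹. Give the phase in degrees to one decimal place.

∠(j2.6 + 1.2) = arctan(2.6/1.2) = 65.22°
∠(j2.6 + 0.2) = arctan(2.6/0.2) = 85.60°
∠G(j2.6) = 65.22° − 85.60° = -20.38°

-20.4°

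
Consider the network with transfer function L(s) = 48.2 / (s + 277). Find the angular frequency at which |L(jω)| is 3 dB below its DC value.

277 rad/s

For a single-pole low-pass, the −3 dB point is at the pole: ω = 277 rad/s.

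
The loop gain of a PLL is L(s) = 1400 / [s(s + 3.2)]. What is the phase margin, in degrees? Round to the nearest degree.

Gain crossover: |L(jω)| = 1 at ω ≈ 37.3 rad s⁻¹.
∠L(j37.3) = −90° − arctan(37.3/3.2) ≈ -175.10°
PM = 180° + (-175.10°) = 4.90°

5°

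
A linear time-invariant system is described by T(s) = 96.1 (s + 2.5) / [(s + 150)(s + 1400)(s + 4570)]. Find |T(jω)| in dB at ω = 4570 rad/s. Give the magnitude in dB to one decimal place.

|j4570 + 2.5| = √(4570² + 2.5²) = 4570
|j4570 + 150| = √(4570² + 150²) = 4572
|j4570 + 1400| = √(4570² + 1400²) = 4780
|j4570 + 4570| = √(4570² + 4570²) = 6463
|T(j4570)| = 96.1 × 4570 / (4572 × 4780 × 6463) = 3.1093e-06
20 log₁₀(3.1093e-06) = -110.15 dB

-110.1 dB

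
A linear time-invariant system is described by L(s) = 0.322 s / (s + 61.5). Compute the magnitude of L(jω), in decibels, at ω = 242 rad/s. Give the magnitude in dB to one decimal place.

|j242| = 242
|j242 + 61.5| = √(242² + 61.5²) = 249.7
|L(j242)| = 0.322 × 242 / 249.7 = 0.31208
20 log₁₀(0.31208) = -10.11 dB

-10.1 dB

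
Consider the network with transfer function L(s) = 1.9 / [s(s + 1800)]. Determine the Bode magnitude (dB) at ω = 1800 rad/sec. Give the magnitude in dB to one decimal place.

|j1800 + 1800| = √(1800² + 1800²) = 2546
|j1800| = 1800
|L(j1800)| = 1.9 / (2546 × 1800) = 4.1466e-07
20 log₁₀(4.1466e-07) = -127.65 dB

-127.6 dB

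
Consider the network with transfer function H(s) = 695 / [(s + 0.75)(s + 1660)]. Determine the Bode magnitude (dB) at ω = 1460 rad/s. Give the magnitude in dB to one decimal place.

-73.3 dB

|j1460 + 0.75| = √(1460² + 0.75²) = 1460
|j1460 + 1660| = √(1460² + 1660²) = 2211
|H(j1460)| = 695 / (1460 × 2211) = 0.00021533
20 log₁₀(0.00021533) = -73.34 dB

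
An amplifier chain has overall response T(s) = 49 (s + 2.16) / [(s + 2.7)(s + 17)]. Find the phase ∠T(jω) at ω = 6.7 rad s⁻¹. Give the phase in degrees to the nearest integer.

-17°

∠(j6.7 + 2.16) = arctan(6.7/2.16) = 72.13°
∠(j6.7 + 2.7) = arctan(6.7/2.7) = 68.05°
∠(j6.7 + 17) = arctan(6.7/17) = 21.51°
∠T(j6.7) = 72.13° − (68.05° + 21.51°) = -17.43°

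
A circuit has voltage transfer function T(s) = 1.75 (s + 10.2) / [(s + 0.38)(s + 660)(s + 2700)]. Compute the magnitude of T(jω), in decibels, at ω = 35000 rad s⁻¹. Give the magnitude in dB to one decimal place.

|j35000 + 10.2| = √(35000² + 10.2²) = 3.5e+04
|j35000 + 0.38| = √(35000² + 0.38²) = 3.5e+04
|j35000 + 660| = √(35000² + 660²) = 3.501e+04
|j35000 + 2700| = √(35000² + 2700²) = 3.51e+04
|T(j35000)| = 1.75 × 3.5e+04 / (3.5e+04 × 3.501e+04 × 3.51e+04) = 1.4241e-09
20 log₁₀(1.4241e-09) = -176.93 dB

-176.9 dB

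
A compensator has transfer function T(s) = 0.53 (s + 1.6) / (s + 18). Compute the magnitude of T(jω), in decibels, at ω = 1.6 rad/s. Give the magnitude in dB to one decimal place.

|j1.6 + 1.6| = √(1.6² + 1.6²) = 2.263
|j1.6 + 18| = √(1.6² + 18²) = 18.07
|T(j1.6)| = 0.53 × 2.263 / 18.07 = 0.066364
20 log₁₀(0.066364) = -23.56 dB

-23.6 dB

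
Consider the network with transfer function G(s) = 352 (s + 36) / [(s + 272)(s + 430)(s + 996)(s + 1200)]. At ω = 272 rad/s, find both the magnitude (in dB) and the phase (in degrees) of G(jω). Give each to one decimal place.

|G| = -128.2 dB, ∠G = -22.9°

|j272 + 36| = √(272² + 36²) = 274.4
|j272 + 272| = √(272² + 272²) = 384.7
|j272 + 430| = √(272² + 430²) = 508.8
|j272 + 996| = √(272² + 996²) = 1032
|j272 + 1200| = √(272² + 1200²) = 1230
|G(j272)| = 352 × 274.4 / (384.7 × 508.8 × 1032 × 1230) = 3.8842e-07
20 log₁₀(3.8842e-07) = -128.21 dB
∠(j272 + 36) = arctan(272/36) = 82.46°
∠(j272 + 272) = arctan(272/272) = 45.00°
∠(j272 + 430) = arctan(272/430) = 32.32°
∠(j272 + 996) = arctan(272/996) = 15.27°
∠(j272 + 1200) = arctan(272/1200) = 12.77°
∠G(j272) = 82.46° − (45.00° + 32.32° + 15.27° + 12.77°) = -22.90°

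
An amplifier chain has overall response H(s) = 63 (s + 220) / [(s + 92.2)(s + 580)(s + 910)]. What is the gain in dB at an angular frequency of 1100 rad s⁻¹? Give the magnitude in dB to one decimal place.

-88.9 dB

|j1100 + 220| = √(1100² + 220²) = 1122
|j1100 + 92.2| = √(1100² + 92.2²) = 1104
|j1100 + 580| = √(1100² + 580²) = 1244
|j1100 + 910| = √(1100² + 910²) = 1428
|H(j1100)| = 63 × 1122 / (1104 × 1244 × 1428) = 3.6063e-05
20 log₁₀(3.6063e-05) = -88.86 dB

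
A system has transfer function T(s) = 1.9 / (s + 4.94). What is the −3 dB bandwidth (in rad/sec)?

For a single-pole low-pass, the −3 dB point is at the pole: ω = 4.94 rad/sec.

4.94 rad/sec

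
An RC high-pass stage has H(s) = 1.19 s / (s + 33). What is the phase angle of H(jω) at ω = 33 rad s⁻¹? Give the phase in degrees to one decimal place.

∠(j33) = 90.00°
∠(j33 + 33) = arctan(33/33) = 45.00°
∠H(j33) = 90.00° − 45.00° = 45.00°

45.0 deg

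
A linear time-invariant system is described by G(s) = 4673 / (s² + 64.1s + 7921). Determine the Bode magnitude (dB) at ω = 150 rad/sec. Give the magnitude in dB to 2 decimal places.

-11.45 dB

|(j150)² + 64.1(j150) + 7921| = |-14579 + j9615| = 1.746e+04
|G(j150)| = 4673 / 1.746e+04 = 0.26758
20 log₁₀(0.26758) = -11.451 dB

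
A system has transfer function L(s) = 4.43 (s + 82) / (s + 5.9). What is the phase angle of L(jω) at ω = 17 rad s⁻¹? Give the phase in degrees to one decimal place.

∠(j17 + 82) = arctan(17/82) = 11.71°
∠(j17 + 5.9) = arctan(17/5.9) = 70.86°
∠L(j17) = 11.71° − 70.86° = -59.15°

-59.1°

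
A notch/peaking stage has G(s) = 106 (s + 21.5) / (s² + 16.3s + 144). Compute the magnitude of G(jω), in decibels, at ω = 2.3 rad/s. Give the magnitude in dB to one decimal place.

24.1 dB

|j2.3 + 21.5| = √(2.3² + 21.5²) = 21.62
|(j2.3)² + 16.3(j2.3) + 144| = |138.71 + j37.49| = 143.7
|G(j2.3)| = 106 × 21.62 / 143.7 = 15.951
20 log₁₀(15.951) = 24.06 dB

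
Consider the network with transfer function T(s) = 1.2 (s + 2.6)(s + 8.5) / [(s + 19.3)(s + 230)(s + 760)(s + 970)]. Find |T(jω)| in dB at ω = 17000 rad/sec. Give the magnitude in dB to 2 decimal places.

|j17000 + 2.6| = √(17000² + 2.6²) = 1.7e+04
|j17000 + 8.5| = √(17000² + 8.5²) = 1.7e+04
|j17000 + 19.3| = √(17000² + 19.3²) = 1.7e+04
|j17000 + 230| = √(17000² + 230²) = 1.7e+04
|j17000 + 760| = √(17000² + 760²) = 1.702e+04
|j17000 + 970| = √(17000² + 970²) = 1.703e+04
|T(j17000)| = 1.2 × 1.7e+04 × 1.7e+04 / (1.7e+04 × 1.7e+04 × 1.702e+04 × 1.703e+04) = 4.141e-09
20 log₁₀(4.141e-09) = -167.658 dB

-167.66 dB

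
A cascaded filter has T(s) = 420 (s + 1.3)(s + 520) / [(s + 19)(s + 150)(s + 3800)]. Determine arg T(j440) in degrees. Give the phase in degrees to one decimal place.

∠(j440 + 1.3) = arctan(440/1.3) = 89.83°
∠(j440 + 520) = arctan(440/520) = 40.24°
∠(j440 + 19) = arctan(440/19) = 87.53°
∠(j440 + 150) = arctan(440/150) = 71.18°
∠(j440 + 3800) = arctan(440/3800) = 6.60°
∠T(j440) = 89.83° + 40.24° − (87.53° + 71.18° + 6.60°) = -35.24°

-35.2°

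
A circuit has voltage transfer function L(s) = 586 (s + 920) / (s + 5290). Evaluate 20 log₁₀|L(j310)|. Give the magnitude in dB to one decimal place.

40.6 dB

|j310 + 920| = √(310² + 920²) = 970.8
|j310 + 5290| = √(310² + 5290²) = 5299
|L(j310)| = 586 × 970.8 / 5299 = 107.36
20 log₁₀(107.36) = 40.62 dB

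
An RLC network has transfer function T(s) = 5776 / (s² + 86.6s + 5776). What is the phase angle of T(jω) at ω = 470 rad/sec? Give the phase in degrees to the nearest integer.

-169°

∠[(j470)² + 86.6(j470) + 5776] = ∠[-2.1512e+05 + j40702] = 169.29°
∠T(j470) = −169.29° = -169.29°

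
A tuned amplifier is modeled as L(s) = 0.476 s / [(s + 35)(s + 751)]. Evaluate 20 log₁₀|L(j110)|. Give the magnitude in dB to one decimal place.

|j110| = 110
|j110 + 35| = √(110² + 35²) = 115.4
|j110 + 751| = √(110² + 751²) = 759
|L(j110)| = 0.476 × 110 / (115.4 × 759) = 0.00059761
20 log₁₀(0.00059761) = -64.47 dB

-64.5 dB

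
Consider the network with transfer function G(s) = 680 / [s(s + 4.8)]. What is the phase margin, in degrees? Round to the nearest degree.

11°

Gain crossover: |G(jω)| = 1 at ω ≈ 25.9 rad/sec.
∠G(j25.9) = −90° − arctan(25.9/4.8) ≈ -169.48°
PM = 180° + (-169.48°) = 10.52°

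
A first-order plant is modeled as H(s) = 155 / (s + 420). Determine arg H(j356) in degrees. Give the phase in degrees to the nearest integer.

∠(j356 + 420) = arctan(356/420) = 40.29°
∠H(j356) = −40.29° = -40.29°

-40°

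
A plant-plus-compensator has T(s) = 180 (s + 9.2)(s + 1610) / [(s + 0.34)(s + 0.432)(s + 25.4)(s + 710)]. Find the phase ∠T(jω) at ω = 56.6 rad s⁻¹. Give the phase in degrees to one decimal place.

-166.8 deg

∠(j56.6 + 9.2) = arctan(56.6/9.2) = 80.77°
∠(j56.6 + 1610) = arctan(56.6/1610) = 2.01°
∠(j56.6 + 0.34) = arctan(56.6/0.34) = 89.66°
∠(j56.6 + 0.432) = arctan(56.6/0.432) = 89.56°
∠(j56.6 + 25.4) = arctan(56.6/25.4) = 65.83°
∠(j56.6 + 710) = arctan(56.6/710) = 4.56°
∠T(j56.6) = 80.77° + 2.01° − (89.66° + 89.56° + 65.83° + 4.56°) = -166.83°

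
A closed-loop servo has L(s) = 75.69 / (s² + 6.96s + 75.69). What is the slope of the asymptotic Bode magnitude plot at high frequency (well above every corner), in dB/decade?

With 0 zeros and 2 poles, the high-frequency asymptotic slope is 20 × (0 − 2) = -40 dB/decade.

-40 dB/decade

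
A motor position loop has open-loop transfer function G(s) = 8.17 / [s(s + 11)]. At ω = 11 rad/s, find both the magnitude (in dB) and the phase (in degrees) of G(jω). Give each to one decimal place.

|j11 + 11| = √(11² + 11²) = 15.56
|j11| = 11
|G(j11)| = 8.17 / (15.56 × 11) = 0.047744
20 log₁₀(0.047744) = -26.42 dB
∠(j11 + 11) = arctan(11/11) = 45.00°
∠(j11) = 90.00°
∠G(j11) = − (45.00° + 90.00°) = -135.00°

|G| = -26.4 dB, ∠G = -135.0 deg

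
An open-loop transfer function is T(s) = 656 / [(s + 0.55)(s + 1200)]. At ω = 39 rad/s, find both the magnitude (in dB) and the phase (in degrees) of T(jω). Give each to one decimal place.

|T| = -37.1 dB, ∠T = -91.1°

|j39 + 0.55| = √(39² + 0.55²) = 39
|j39 + 1200| = √(39² + 1200²) = 1201
|T(j39)| = 656 / (39 × 1201) = 0.014008
20 log₁₀(0.014008) = -37.07 dB
∠(j39 + 0.55) = arctan(39/0.55) = 89.19°
∠(j39 + 1200) = arctan(39/1200) = 1.86°
∠T(j39) = − (89.19° + 1.86°) = -91.05°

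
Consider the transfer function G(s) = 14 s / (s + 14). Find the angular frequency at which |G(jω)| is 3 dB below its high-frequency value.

For a single-pole high-pass, the −3 dB point is at the pole: ω = 14 rad/sec.

14 rad/sec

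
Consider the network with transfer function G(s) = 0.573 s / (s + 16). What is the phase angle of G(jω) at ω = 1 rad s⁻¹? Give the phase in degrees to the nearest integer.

∠(j1) = 90.00°
∠(j1 + 16) = arctan(1/16) = 3.58°
∠G(j1) = 90.00° − 3.58° = 86.42°

86°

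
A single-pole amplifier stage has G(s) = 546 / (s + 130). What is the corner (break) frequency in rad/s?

130 rad/s

The single real pole at s = −130 gives a corner at ω = 130 rad/s.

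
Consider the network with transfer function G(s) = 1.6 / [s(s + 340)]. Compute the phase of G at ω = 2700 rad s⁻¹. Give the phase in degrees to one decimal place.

∠(j2700 + 340) = arctan(2700/340) = 82.82°
∠(j2700) = 90.00°
∠G(j2700) = − (82.82° + 90.00°) = -172.82°

-172.8°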